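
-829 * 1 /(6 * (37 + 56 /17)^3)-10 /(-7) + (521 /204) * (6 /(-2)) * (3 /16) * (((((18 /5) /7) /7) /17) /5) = 622756269761083 /436955157996000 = 1.43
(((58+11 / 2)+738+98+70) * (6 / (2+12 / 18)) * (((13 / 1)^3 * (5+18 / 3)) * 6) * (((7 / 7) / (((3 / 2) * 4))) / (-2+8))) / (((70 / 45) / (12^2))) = 1626704937 / 2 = 813352468.50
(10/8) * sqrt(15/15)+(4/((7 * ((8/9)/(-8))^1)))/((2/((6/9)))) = -0.46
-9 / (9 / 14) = -14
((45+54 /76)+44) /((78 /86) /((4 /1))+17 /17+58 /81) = 23747094 /514273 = 46.18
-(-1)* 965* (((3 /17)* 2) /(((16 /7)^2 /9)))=1276695 /2176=586.72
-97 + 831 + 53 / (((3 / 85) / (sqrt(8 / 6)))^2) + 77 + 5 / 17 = 26411284 / 459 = 57540.92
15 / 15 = 1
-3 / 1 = -3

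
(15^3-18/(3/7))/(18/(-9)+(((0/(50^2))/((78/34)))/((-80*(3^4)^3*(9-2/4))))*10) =-3333/2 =-1666.50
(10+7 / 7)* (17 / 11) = 17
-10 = -10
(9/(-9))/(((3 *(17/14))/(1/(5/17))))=-14/15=-0.93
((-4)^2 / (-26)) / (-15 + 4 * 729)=-8 / 37713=-0.00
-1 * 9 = -9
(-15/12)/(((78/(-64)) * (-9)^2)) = 40/3159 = 0.01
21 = 21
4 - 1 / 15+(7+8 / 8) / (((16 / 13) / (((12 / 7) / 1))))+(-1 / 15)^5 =15.08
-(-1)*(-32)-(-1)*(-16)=-48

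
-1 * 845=-845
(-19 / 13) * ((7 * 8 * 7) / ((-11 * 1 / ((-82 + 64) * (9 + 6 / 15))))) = -6301008 / 715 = -8812.60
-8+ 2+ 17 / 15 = -73 / 15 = -4.87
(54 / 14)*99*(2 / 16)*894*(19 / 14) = 22701789 / 392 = 57912.73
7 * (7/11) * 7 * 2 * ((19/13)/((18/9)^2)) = 6517/286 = 22.79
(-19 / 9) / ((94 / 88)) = -836 / 423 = -1.98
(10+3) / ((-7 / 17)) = -221 / 7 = -31.57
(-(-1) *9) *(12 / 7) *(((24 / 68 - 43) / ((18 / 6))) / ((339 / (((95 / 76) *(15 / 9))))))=-18125 / 13447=-1.35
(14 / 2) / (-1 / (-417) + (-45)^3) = -0.00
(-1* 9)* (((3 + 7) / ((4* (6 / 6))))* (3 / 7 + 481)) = -75825 / 7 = -10832.14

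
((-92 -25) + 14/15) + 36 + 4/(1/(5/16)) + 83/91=-425359/5460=-77.90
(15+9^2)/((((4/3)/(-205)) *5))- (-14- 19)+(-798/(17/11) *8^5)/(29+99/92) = -26599957209/47039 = -565487.30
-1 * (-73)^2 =-5329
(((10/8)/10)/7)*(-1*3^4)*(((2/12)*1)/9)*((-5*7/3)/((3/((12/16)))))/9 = 5/576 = 0.01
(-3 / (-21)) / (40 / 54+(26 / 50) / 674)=454950 / 2361457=0.19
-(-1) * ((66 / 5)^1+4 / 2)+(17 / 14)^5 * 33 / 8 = 561273397 / 21512960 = 26.09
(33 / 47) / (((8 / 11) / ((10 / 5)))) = 363 / 188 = 1.93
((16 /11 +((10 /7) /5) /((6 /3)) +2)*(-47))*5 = -65095 /77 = -845.39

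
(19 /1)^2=361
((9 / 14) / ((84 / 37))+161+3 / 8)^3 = 31809814344125 / 7529536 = 4224671.26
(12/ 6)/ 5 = 2/ 5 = 0.40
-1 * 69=-69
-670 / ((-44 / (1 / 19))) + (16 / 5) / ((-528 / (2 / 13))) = 65249 / 81510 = 0.80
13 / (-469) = -13 / 469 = -0.03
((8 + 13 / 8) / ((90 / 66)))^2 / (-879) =-717409 / 12657600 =-0.06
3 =3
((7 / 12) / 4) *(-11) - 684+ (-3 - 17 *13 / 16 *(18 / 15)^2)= -850193 / 1200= -708.49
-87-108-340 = -535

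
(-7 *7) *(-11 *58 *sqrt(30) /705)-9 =233.88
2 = 2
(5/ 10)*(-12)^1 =-6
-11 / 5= -2.20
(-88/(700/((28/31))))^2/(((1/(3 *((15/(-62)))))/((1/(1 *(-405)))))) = 3872/167574375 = 0.00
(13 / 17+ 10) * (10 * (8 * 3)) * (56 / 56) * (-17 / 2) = -21960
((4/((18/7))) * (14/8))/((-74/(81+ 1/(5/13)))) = -10241/3330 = -3.08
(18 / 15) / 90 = 1 / 75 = 0.01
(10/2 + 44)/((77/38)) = 266/11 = 24.18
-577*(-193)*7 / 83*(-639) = -498117753 / 83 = -6001418.71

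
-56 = -56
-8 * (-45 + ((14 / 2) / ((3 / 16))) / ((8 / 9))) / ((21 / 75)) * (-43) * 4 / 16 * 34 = -31328.57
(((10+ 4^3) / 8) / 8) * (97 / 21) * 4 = 3589 / 168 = 21.36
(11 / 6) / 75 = 11 / 450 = 0.02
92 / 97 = 0.95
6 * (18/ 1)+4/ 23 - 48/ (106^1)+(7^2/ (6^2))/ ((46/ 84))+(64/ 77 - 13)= 55212709/ 563178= 98.04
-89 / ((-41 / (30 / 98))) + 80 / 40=2.66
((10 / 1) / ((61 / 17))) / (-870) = -17 / 5307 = -0.00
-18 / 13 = -1.38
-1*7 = -7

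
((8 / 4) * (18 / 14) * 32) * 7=576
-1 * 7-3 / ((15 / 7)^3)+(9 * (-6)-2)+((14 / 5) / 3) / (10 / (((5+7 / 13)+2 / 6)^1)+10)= -19062379 / 301500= -63.23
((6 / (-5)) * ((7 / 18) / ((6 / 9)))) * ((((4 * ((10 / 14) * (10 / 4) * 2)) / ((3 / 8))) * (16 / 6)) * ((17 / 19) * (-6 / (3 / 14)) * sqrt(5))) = 304640 * sqrt(5) / 171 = 3983.60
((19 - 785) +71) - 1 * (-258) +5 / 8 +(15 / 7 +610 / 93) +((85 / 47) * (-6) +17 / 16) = -214160185 / 489552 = -437.46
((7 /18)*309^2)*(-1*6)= -222789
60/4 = 15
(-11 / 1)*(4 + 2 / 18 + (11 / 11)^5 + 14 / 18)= -583 / 9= -64.78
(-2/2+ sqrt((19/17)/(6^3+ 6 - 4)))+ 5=sqrt(70414)/3706+ 4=4.07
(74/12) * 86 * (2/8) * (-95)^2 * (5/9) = 71793875/108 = 664758.10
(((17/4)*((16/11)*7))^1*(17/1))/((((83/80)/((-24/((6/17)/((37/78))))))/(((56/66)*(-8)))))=182420869120/1175031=155247.71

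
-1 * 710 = -710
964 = 964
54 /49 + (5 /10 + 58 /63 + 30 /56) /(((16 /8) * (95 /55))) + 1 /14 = 116621 /67032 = 1.74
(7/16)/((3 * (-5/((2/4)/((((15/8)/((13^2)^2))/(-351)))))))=7797153/100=77971.53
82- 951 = -869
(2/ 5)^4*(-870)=-2784/ 125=-22.27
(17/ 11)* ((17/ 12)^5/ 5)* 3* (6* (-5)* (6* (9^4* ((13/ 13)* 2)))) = -17596287801/ 1408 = -12497363.50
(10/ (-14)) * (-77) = 55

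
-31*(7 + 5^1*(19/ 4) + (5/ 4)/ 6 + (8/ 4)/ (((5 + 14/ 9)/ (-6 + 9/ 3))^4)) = -279889960121/ 290816664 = -962.43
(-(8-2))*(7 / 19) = -42 / 19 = -2.21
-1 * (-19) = 19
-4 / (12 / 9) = -3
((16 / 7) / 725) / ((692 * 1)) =0.00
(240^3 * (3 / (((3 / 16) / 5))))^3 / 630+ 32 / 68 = 255492142556774400000000056 / 119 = 2146992794594742857142858.00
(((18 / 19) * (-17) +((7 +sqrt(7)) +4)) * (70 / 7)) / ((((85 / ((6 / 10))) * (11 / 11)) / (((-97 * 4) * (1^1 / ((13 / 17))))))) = 225816 / 1235 - 2328 * sqrt(7) / 65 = 88.09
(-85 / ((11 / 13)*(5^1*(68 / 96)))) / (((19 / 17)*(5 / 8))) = -42432 / 1045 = -40.60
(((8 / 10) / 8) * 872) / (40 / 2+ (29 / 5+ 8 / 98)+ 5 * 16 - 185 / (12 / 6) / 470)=4016432 / 4867843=0.83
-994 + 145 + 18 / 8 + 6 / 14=-23697 / 28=-846.32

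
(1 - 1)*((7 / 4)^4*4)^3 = 0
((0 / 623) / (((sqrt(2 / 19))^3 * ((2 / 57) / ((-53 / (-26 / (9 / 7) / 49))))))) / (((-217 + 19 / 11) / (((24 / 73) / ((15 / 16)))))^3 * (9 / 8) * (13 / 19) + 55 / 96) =0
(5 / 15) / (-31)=-1 / 93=-0.01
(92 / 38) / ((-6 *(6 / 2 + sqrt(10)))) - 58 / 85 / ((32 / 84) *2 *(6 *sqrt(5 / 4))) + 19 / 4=-23 *sqrt(10) / 57 - 203 *sqrt(5) / 3400 + 453 / 76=4.55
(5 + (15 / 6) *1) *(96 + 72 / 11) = 8460 / 11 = 769.09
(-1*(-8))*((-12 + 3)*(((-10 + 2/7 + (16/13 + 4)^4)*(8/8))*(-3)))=31909136544/199927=159603.94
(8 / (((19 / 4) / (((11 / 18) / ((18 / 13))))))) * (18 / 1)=2288 / 171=13.38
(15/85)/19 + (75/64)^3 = 137052057/84672512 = 1.62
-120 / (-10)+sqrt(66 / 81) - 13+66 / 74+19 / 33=571 / 1221+sqrt(66) / 9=1.37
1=1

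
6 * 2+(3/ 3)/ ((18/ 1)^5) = 22674817/ 1889568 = 12.00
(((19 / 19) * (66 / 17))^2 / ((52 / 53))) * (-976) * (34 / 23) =-112663584 / 5083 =-22164.78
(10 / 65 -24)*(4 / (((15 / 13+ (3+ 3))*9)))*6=-80 / 9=-8.89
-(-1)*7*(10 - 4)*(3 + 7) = 420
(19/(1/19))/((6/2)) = 361/3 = 120.33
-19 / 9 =-2.11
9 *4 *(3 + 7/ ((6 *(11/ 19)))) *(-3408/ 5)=-6768288/ 55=-123059.78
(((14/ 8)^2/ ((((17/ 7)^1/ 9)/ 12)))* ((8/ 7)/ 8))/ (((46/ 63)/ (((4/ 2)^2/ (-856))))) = -83349/ 669392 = -0.12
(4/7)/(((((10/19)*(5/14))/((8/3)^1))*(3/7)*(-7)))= -608/225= -2.70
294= 294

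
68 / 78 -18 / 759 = 8368 / 9867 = 0.85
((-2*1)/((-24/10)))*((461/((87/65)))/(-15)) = -29965/1566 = -19.13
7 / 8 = 0.88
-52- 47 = -99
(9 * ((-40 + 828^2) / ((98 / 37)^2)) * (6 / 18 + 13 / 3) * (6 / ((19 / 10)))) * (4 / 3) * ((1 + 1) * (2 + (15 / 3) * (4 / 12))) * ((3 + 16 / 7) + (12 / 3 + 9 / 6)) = 62354586859840 / 45619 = 1366855627.26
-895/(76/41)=-36695/76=-482.83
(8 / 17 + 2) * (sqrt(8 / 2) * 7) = 588 / 17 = 34.59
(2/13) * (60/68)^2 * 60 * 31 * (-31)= -25947000/3757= -6906.31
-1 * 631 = -631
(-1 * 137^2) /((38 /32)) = -300304 /19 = -15805.47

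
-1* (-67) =67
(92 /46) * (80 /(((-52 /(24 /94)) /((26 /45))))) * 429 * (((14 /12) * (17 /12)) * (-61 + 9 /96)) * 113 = 3747773029 /1692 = 2214995.88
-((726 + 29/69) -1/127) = -6365552/8763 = -726.41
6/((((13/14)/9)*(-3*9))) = -28/13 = -2.15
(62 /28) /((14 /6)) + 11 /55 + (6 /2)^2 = 4973 /490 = 10.15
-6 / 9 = -2 / 3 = -0.67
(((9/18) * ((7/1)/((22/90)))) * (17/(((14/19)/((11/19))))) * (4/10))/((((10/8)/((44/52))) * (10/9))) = 15147/325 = 46.61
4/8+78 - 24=109/2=54.50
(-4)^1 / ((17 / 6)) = -24 / 17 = -1.41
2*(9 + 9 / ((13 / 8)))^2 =71442 / 169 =422.73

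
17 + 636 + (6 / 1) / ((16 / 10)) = 2627 / 4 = 656.75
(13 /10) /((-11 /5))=-13 /22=-0.59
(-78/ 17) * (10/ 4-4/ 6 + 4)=-455/ 17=-26.76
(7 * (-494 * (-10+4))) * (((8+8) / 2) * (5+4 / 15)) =874182.40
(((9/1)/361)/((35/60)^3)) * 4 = 62208/123823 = 0.50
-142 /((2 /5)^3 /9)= -79875 /4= -19968.75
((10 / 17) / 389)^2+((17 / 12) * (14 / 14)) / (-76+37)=-743393273 / 20466467892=-0.04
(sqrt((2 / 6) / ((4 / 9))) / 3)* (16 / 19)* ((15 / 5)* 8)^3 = 36864* sqrt(3) / 19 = 3360.54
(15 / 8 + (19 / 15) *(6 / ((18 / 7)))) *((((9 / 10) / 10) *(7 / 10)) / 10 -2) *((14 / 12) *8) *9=-242693101 / 300000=-808.98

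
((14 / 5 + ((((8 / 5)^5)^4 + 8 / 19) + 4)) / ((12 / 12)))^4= 21410950084781674.36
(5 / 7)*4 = 2.86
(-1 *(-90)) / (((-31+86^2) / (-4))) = -24 / 491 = -0.05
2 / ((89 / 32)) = 64 / 89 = 0.72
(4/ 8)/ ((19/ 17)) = 0.45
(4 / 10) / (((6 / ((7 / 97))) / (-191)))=-1337 / 1455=-0.92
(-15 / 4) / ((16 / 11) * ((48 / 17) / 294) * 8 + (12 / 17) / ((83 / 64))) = -5.72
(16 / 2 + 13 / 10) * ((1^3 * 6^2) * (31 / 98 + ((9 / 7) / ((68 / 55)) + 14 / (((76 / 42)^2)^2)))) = 1935026743833 / 2171147860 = 891.25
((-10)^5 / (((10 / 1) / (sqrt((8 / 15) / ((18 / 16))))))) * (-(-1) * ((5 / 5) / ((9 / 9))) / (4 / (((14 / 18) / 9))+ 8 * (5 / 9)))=-28000 * sqrt(15) / 799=-135.72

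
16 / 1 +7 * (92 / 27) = 1076 / 27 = 39.85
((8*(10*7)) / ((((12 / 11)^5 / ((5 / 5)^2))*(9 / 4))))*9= 5636785 / 3888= 1449.79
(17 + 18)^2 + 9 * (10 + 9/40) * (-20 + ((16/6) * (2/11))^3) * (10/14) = -656057/7986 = -82.15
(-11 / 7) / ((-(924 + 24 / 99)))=363 / 213500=0.00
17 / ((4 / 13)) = 221 / 4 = 55.25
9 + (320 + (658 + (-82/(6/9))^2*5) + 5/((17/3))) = 1302759/17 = 76632.88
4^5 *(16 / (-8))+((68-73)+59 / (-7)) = -14430 / 7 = -2061.43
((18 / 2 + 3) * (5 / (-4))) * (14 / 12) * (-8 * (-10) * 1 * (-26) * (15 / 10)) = 54600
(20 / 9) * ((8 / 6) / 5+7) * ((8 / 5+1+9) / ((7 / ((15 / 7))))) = 57.34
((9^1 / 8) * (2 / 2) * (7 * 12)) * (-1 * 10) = -945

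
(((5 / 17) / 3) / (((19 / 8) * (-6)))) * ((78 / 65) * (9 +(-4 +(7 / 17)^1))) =-736 / 16473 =-0.04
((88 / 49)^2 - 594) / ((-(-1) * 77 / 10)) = -1289500 / 16807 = -76.72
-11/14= -0.79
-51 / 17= -3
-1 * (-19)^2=-361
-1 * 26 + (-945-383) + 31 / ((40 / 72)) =-6491 / 5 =-1298.20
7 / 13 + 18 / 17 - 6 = -973 / 221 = -4.40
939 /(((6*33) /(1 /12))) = 0.40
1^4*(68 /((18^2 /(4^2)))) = 272 /81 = 3.36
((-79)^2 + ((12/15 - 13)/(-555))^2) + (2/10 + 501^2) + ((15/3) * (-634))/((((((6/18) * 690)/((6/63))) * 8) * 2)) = 2551431513784273/9918405000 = 257242.12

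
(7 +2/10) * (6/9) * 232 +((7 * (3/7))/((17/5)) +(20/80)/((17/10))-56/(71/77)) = 12720537/12070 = 1053.90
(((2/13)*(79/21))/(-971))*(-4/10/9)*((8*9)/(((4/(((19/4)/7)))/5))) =3002/1855581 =0.00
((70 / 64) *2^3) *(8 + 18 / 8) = 1435 / 16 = 89.69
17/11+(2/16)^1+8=851/88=9.67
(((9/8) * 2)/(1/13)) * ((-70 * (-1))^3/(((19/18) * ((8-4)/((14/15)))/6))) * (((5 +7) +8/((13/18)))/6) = 972405000/19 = 51179210.53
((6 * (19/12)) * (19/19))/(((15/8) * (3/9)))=76/5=15.20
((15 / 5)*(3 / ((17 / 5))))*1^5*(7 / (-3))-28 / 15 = -8.04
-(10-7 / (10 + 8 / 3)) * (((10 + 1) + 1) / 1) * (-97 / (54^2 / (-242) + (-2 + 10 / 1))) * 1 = -12640749 / 4655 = -2715.52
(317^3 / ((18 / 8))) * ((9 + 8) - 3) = 1783880728 / 9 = 198208969.78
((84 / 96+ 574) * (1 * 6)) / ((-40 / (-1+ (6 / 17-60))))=14224707 / 2720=5229.67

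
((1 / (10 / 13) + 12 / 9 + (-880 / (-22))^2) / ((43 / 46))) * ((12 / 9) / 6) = 2211634 / 5805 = 380.99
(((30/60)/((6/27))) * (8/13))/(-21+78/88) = -264/3835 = -0.07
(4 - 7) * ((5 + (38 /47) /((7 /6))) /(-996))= 1873 /109228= 0.02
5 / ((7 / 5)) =25 / 7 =3.57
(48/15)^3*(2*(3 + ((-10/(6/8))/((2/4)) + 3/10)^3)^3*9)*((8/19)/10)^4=-496289452888663671511645024256/43489384002685546875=-11411737928.00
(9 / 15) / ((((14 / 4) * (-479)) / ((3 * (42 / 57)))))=-36 / 45505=-0.00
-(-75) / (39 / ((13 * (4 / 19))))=100 / 19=5.26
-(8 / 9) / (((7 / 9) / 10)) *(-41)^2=-19211.43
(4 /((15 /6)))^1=8 /5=1.60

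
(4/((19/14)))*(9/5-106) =-307.12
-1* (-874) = 874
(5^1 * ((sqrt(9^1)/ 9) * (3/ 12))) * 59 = 295/ 12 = 24.58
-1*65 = -65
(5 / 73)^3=125 / 389017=0.00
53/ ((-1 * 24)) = -53/ 24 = -2.21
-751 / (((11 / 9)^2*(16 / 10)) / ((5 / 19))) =-1520775 / 18392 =-82.69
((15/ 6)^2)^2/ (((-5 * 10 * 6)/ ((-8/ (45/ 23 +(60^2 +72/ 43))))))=24725/ 85535784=0.00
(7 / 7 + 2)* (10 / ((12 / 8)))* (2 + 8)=200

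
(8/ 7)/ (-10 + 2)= -1/ 7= -0.14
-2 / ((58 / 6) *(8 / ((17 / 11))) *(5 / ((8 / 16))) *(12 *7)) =-17 / 357280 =-0.00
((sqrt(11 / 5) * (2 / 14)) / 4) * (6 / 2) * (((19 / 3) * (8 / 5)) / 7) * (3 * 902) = 622.52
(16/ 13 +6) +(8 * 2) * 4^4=53342/ 13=4103.23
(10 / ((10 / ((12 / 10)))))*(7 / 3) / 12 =7 / 30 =0.23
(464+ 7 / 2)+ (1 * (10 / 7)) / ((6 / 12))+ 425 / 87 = 578845 / 1218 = 475.24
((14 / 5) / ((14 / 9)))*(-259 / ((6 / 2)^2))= -259 / 5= -51.80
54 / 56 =0.96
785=785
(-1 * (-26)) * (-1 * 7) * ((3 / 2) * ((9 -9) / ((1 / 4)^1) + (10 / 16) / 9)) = -455 / 24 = -18.96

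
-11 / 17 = -0.65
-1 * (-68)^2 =-4624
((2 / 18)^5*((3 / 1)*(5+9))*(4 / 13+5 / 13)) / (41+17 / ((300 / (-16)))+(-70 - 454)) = -350 / 343948761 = -0.00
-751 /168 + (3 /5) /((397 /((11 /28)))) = -1490537 /333480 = -4.47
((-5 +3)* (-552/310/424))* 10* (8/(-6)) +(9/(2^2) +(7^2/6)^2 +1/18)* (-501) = -56797051/1643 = -34569.11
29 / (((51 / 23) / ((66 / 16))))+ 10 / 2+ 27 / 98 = 394669 / 6664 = 59.22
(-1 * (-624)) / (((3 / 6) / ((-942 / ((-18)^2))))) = -3628.44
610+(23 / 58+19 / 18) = 159589 / 261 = 611.45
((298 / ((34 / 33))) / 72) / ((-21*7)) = -1639 / 59976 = -0.03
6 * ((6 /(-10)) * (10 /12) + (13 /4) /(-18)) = -49 /12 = -4.08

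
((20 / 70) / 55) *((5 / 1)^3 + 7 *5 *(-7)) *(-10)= 480 / 77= 6.23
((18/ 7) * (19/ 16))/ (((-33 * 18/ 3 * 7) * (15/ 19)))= -361/ 129360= -0.00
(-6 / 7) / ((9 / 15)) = -10 / 7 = -1.43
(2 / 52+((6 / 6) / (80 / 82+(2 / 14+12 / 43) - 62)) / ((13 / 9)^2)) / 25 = 7723393 / 6319712750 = 0.00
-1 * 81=-81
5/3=1.67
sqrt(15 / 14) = sqrt(210) / 14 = 1.04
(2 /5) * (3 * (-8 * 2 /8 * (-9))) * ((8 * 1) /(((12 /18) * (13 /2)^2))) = 5184 /845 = 6.13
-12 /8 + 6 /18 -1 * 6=-43 /6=-7.17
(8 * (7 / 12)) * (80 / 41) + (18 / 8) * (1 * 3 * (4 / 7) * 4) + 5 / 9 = 64807 / 2583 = 25.09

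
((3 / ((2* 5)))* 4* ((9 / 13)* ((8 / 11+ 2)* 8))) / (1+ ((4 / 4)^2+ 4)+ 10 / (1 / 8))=1296 / 6149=0.21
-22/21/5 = -22/105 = -0.21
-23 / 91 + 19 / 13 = 110 / 91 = 1.21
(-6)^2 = 36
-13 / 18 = -0.72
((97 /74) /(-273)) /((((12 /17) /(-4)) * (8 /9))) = 1649 /53872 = 0.03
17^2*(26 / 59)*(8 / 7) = 60112 / 413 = 145.55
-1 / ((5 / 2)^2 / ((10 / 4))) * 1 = -2 / 5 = -0.40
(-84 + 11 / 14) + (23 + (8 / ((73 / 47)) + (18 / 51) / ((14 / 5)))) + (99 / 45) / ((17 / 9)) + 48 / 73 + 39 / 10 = -305381 / 6205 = -49.22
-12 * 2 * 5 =-120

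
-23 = -23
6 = 6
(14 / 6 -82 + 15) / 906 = -97 / 1359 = -0.07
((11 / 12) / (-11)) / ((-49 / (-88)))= -22 / 147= -0.15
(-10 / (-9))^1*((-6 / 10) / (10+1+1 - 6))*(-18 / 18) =1 / 9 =0.11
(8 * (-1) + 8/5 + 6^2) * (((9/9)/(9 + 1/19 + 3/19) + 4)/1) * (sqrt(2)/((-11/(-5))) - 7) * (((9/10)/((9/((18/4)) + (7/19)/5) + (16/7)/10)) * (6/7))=-54589356/191375 + 54589356 * sqrt(2)/2947175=-259.05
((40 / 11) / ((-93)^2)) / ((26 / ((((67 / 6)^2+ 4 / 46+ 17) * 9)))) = 586975 / 28446561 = 0.02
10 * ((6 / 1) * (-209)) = -12540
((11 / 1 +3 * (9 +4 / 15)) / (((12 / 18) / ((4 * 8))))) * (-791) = -7365792 / 5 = -1473158.40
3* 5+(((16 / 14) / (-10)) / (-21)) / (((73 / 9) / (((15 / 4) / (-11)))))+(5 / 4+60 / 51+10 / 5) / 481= 19315974215 / 1286961676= 15.01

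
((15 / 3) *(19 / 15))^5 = 2476099 / 243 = 10189.71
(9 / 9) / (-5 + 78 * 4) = 1 / 307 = 0.00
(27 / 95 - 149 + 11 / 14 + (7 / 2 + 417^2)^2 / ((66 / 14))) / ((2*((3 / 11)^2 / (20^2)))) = 61934702279128030 / 3591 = 17247201971352.83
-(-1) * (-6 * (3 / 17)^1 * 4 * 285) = -20520 / 17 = -1207.06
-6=-6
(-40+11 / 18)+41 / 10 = -1588 / 45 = -35.29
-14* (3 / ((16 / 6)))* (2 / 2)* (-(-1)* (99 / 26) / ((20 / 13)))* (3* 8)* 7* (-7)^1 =916839 / 20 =45841.95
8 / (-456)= -1 / 57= -0.02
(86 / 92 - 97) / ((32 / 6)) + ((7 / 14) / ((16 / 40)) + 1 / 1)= -11601 / 736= -15.76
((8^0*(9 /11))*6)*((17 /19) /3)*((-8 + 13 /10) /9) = -1139 /1045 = -1.09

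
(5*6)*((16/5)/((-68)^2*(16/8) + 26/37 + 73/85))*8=2415360/29089871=0.08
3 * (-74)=-222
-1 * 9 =-9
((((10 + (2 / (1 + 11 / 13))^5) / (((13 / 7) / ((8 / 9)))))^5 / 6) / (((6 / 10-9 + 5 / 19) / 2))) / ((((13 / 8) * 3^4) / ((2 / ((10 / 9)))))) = -61063278040657655405844689831153981569 / 21647470094813281229865512471843831808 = -2.82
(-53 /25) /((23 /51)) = -2703 /575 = -4.70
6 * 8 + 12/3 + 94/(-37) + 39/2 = 5103/74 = 68.96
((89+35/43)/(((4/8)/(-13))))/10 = -50206/215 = -233.52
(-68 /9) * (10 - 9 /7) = -4148 /63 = -65.84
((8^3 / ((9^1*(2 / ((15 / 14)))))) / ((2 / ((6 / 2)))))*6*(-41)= -78720 / 7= -11245.71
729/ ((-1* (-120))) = 243/ 40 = 6.08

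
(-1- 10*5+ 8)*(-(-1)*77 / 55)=-301 / 5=-60.20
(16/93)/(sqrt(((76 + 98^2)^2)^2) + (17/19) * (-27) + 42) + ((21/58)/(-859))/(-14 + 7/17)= 0.00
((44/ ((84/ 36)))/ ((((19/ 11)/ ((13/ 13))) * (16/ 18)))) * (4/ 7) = 6534/ 931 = 7.02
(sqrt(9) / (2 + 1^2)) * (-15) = -15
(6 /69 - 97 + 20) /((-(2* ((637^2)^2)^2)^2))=1769 /67611215663677878500607681208531924576887847772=0.00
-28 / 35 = -4 / 5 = -0.80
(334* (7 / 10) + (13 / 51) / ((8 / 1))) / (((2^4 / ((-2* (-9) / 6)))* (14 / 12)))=1431051 / 38080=37.58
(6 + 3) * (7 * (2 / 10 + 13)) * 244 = 1014552 / 5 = 202910.40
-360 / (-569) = 360 / 569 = 0.63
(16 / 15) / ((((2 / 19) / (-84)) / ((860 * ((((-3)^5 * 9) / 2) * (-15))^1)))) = -12007154880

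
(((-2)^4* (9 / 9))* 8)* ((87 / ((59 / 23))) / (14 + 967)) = 85376 / 19293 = 4.43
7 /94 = 0.07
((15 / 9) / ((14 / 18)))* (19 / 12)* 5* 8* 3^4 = 76950 / 7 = 10992.86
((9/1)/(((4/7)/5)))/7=45/4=11.25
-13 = -13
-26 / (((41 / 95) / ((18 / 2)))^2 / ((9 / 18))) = -9503325 / 1681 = -5653.38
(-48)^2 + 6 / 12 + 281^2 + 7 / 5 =812669 / 10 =81266.90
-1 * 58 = -58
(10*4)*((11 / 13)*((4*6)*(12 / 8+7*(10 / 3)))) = 262240 / 13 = 20172.31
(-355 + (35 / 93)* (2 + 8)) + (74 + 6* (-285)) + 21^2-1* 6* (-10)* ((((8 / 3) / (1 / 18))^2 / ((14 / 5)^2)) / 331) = -2251940200 / 1508367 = -1492.97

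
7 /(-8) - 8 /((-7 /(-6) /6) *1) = -2353 /56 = -42.02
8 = 8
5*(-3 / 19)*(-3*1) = 45 / 19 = 2.37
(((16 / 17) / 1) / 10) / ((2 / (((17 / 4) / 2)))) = 1 / 10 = 0.10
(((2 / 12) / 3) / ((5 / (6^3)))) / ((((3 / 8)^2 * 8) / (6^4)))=13824 / 5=2764.80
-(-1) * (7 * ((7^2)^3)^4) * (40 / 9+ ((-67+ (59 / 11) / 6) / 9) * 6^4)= -1263243725527625689683368176 / 99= -12760037631592178683670390.00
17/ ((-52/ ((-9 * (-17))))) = -2601/ 52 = -50.02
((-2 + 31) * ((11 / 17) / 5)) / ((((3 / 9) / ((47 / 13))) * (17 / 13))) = 44979 / 1445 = 31.13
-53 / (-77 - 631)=53 / 708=0.07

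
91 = 91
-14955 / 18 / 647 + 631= 629.72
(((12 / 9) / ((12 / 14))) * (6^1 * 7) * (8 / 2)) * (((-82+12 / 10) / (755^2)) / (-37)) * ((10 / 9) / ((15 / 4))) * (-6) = -5067776 / 2847274875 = -0.00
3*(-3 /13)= -9 /13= -0.69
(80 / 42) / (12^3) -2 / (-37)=9257 / 167832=0.06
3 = 3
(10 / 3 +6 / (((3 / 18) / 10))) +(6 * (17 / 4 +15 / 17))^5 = 3774508097862181 / 136306272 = 27691375.04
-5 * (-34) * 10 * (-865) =-1470500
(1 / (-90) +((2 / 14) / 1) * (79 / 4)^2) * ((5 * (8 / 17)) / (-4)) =-16517 / 504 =-32.77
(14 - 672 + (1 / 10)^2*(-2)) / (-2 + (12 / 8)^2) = -2632.08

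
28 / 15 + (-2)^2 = 88 / 15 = 5.87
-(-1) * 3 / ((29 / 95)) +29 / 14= 4831 / 406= 11.90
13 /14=0.93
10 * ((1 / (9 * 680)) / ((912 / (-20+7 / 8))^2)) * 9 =153 / 23658496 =0.00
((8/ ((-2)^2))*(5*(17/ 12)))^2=7225/ 36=200.69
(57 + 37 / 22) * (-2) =-1291 / 11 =-117.36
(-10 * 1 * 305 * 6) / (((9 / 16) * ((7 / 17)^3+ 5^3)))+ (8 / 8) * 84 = -81165716 / 460851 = -176.12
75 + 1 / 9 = 676 / 9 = 75.11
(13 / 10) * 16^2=1664 / 5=332.80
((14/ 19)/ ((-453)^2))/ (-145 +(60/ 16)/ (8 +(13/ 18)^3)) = -0.00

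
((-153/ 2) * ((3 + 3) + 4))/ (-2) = 765/ 2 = 382.50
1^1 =1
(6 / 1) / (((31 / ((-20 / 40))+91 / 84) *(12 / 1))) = -6 / 731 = -0.01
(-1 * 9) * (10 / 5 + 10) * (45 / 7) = -4860 / 7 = -694.29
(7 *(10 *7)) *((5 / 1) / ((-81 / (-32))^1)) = 78400 / 81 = 967.90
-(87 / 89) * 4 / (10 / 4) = -696 / 445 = -1.56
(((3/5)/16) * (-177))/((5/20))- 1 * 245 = -5431/20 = -271.55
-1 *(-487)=487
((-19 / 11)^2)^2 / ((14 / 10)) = 651605 / 102487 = 6.36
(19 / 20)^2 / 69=361 / 27600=0.01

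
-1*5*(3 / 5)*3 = -9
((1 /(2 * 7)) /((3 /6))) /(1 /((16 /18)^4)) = 4096 /45927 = 0.09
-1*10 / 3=-10 / 3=-3.33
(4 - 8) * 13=-52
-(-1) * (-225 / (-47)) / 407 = 225 / 19129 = 0.01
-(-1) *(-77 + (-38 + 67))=-48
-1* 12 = -12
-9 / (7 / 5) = -45 / 7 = -6.43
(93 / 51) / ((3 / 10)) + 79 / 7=6199 / 357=17.36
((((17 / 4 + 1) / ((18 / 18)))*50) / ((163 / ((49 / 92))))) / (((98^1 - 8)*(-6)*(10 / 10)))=-1715 / 1079712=-0.00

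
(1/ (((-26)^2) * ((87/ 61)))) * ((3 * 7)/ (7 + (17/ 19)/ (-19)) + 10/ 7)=0.00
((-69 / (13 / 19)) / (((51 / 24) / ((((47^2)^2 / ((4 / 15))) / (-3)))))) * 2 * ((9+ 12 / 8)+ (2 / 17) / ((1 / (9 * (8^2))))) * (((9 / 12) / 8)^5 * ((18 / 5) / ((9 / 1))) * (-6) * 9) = -111688648499208411 / 15758000128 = -7087742.58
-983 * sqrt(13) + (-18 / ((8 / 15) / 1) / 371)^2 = 18225 / 2202256 -983 * sqrt(13) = -3544.25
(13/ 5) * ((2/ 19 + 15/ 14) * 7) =4069/ 190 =21.42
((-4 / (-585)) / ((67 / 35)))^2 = 784 / 61449921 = 0.00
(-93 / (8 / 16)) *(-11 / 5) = 2046 / 5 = 409.20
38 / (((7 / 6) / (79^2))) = 1422948 / 7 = 203278.29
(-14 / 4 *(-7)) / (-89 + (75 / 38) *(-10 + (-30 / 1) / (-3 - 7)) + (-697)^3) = -931 / 12867141081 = -0.00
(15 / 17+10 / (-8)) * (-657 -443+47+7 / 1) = 13075 / 34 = 384.56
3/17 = 0.18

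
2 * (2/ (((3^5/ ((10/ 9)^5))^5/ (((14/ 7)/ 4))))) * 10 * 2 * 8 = 3200000000000000000000000000/ 608266787713357709119683992618861307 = 0.00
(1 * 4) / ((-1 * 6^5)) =-1 / 1944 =-0.00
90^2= 8100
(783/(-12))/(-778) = 261/3112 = 0.08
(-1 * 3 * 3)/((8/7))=-63/8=-7.88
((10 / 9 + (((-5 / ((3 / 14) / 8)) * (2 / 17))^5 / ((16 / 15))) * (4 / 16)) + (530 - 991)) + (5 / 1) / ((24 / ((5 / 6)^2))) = -1197615.11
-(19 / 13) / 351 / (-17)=19 / 77571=0.00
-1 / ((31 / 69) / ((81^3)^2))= -19487638017189 / 31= -628633484425.45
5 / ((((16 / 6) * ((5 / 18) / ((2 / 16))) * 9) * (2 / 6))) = 9 / 32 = 0.28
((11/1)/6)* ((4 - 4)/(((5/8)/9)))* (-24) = 0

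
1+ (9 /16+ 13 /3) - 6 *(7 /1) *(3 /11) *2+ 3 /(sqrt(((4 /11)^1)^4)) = 749 /132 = 5.67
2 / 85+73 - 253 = -15298 / 85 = -179.98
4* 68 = 272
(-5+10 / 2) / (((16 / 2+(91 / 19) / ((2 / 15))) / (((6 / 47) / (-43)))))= 0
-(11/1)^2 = -121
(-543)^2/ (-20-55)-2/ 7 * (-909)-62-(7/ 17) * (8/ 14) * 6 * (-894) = -7352677/ 2975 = -2471.49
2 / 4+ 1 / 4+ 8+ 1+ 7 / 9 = 379 / 36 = 10.53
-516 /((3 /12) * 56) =-36.86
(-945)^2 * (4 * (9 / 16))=8037225 / 4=2009306.25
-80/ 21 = -3.81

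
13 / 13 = 1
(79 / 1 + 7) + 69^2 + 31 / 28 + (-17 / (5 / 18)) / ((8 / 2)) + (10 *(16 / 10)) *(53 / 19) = 12973987 / 2660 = 4877.44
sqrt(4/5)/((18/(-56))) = -56*sqrt(5)/45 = -2.78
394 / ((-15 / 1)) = -26.27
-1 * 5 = -5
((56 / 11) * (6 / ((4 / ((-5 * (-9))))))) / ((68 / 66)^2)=93555 / 289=323.72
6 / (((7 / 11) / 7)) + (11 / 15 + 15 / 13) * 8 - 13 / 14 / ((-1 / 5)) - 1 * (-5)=247721 / 2730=90.74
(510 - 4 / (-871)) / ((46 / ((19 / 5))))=4220033 / 100165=42.13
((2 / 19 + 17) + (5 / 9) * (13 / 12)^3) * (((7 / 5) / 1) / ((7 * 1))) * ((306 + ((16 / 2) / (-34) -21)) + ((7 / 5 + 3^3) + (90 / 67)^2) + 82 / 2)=2102542554541 / 1658057040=1268.08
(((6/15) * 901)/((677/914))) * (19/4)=7823383/3385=2311.19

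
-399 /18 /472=-0.05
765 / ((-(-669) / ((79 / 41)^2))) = 1591455 / 374863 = 4.25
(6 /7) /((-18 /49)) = -7 /3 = -2.33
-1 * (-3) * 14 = 42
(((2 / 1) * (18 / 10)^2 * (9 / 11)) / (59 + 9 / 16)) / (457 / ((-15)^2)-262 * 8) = -209952 / 4938992069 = -0.00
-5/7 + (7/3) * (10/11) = 325/231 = 1.41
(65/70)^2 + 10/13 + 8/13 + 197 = 507681/2548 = 199.25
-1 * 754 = -754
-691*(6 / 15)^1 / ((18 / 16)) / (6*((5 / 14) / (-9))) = 1031.89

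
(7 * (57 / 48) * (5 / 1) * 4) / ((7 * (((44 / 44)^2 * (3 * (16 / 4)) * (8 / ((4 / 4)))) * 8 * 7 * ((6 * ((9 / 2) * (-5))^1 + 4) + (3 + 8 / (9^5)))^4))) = 384992739536802745365 / 23393016402017743681407982501888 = 0.00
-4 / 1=-4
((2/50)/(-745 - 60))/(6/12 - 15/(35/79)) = 2/1342625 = 0.00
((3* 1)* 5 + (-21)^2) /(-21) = -152 /7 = -21.71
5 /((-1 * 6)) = -5 /6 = -0.83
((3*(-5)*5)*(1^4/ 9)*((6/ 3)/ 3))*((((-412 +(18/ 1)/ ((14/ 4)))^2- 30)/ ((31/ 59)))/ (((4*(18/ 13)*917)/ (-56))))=311004463900/ 16118109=19295.34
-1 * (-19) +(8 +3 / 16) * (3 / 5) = 1913 / 80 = 23.91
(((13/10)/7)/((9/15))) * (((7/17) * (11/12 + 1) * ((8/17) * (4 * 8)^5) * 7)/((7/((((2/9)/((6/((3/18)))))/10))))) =2381.03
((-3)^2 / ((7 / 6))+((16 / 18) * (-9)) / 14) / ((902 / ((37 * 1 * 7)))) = 925 / 451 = 2.05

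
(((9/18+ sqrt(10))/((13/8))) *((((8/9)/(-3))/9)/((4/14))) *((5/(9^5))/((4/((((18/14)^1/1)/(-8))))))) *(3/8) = 5/110539728+ 5 *sqrt(10)/55269864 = 0.00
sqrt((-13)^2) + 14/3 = 17.67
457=457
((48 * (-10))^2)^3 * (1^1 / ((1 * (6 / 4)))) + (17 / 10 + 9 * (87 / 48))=652298158080001441 / 80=8153726976000018.01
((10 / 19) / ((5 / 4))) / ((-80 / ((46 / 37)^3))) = -48668 / 4812035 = -0.01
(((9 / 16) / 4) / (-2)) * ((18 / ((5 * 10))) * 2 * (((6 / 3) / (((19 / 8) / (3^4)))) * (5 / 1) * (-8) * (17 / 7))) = 335.45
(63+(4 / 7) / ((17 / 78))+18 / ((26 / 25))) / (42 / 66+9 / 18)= 2822424 / 38675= 72.98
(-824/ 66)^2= 169744/ 1089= 155.87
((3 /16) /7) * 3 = 0.08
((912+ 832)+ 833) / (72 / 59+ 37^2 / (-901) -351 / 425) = -3424768575 / 1495052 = -2290.74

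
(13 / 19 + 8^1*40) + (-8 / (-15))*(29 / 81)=7407403 / 23085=320.88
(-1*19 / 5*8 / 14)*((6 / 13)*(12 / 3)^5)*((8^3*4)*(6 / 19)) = -301989888 / 455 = -663714.04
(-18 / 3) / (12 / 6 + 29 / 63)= -378 / 155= -2.44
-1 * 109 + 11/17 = -1842/17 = -108.35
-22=-22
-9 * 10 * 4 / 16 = -45 / 2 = -22.50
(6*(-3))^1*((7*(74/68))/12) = -777/68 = -11.43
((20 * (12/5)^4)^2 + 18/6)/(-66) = -2293251337/343750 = -6671.28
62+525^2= 275687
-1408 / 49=-28.73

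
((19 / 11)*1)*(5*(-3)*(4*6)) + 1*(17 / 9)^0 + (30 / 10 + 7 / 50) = -339723 / 550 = -617.68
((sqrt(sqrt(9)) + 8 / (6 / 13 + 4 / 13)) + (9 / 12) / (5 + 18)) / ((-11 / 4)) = -4799 / 1265- 4*sqrt(3) / 11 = -4.42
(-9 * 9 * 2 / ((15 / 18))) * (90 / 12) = -1458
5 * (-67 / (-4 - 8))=335 / 12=27.92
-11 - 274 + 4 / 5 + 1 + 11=-1361 / 5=-272.20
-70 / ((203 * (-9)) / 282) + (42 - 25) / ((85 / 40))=1636 / 87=18.80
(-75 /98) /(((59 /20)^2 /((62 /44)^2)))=-3603750 /20638849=-0.17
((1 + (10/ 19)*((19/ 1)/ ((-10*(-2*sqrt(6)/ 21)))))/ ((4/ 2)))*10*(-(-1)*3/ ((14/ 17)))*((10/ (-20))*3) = -765*sqrt(6)/ 16 -765/ 28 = -144.44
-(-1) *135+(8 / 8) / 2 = 271 / 2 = 135.50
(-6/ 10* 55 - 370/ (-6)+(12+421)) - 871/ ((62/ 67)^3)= -455809439/ 714984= -637.51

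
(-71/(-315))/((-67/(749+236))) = -13987/4221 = -3.31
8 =8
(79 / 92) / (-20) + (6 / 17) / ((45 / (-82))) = -64381 / 93840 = -0.69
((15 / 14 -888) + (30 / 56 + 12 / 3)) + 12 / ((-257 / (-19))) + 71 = -5832399 / 7196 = -810.51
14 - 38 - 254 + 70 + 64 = -144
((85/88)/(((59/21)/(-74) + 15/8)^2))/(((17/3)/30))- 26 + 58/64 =-1082216743513/45898533472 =-23.58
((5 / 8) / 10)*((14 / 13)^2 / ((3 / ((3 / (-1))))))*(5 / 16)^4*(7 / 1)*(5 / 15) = -214375 / 132907008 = -0.00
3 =3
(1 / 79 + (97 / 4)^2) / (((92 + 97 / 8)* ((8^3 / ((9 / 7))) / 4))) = 6689943 / 117926144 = 0.06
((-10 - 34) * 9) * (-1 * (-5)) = -1980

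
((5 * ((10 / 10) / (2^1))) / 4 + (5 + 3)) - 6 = 21 / 8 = 2.62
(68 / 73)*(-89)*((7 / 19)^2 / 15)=-296548 / 395295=-0.75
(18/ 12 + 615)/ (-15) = -411/ 10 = -41.10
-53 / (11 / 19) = -1007 / 11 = -91.55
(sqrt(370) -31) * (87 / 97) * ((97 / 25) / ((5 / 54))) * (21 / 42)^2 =-72819 / 250 + 2349 * sqrt(370) / 250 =-110.54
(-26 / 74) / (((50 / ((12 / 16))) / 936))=-4563 / 925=-4.93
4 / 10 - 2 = -8 / 5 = -1.60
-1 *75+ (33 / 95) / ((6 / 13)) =-74.25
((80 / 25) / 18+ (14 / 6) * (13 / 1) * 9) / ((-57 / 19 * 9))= -12293 / 1215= -10.12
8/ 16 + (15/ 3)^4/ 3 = 1253/ 6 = 208.83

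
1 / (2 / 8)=4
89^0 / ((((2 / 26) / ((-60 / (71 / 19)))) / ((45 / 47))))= -666900 / 3337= -199.85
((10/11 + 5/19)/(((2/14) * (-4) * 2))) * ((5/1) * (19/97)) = -8575/8536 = -1.00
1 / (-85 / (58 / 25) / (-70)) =812 / 425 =1.91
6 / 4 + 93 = 189 / 2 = 94.50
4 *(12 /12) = 4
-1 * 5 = -5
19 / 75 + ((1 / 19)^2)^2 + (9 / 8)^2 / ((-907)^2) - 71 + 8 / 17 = -614789722315920037 / 8748208730846400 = -70.28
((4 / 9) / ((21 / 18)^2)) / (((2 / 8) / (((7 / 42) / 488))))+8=71740 / 8967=8.00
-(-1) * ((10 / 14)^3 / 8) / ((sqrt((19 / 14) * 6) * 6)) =125 * sqrt(399) / 938448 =0.00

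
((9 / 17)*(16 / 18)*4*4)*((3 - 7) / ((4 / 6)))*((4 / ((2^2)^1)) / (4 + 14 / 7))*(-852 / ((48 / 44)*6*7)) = 49984 / 357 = 140.01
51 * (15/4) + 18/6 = 777/4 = 194.25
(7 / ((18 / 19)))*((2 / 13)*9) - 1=120 / 13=9.23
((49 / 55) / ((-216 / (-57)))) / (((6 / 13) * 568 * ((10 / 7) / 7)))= 593047 / 134956800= 0.00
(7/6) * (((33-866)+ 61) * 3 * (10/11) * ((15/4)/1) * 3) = -303975/11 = -27634.09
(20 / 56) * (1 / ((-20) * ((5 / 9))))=-9 / 280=-0.03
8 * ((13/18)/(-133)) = -52/1197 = -0.04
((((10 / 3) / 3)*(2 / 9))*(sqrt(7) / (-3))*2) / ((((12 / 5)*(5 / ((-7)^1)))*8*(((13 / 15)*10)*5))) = 7*sqrt(7) / 25272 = 0.00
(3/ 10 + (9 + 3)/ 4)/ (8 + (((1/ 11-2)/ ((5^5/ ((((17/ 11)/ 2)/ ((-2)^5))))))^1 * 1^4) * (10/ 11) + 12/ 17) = 1493382000/ 3939766069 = 0.38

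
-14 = -14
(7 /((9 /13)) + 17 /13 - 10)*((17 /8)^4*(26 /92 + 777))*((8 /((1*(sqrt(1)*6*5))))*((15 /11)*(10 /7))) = 11681.70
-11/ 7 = -1.57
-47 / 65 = -0.72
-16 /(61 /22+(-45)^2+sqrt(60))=-15703072 /1990112281+15488 * sqrt(15) /1990112281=-0.01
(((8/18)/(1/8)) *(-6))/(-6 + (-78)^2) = -32/9117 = -0.00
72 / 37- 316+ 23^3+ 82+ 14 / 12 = 2649817 / 222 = 11936.11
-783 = -783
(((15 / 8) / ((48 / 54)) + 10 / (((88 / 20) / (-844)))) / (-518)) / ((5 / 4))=269783 / 91168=2.96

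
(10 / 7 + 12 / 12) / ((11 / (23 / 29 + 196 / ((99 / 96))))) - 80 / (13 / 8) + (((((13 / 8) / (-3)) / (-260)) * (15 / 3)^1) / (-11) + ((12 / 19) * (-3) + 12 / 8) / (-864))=-24793422215 / 3494627136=-7.09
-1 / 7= -0.14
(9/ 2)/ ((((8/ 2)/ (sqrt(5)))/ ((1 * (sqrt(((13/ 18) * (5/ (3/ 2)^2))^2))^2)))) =4225 * sqrt(5)/ 1458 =6.48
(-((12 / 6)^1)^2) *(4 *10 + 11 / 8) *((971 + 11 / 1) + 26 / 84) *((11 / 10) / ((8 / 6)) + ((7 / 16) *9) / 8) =-3837354827 / 17920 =-214138.10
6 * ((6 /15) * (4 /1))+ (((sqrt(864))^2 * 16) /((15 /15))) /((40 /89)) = 30768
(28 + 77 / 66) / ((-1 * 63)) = -25 / 54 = -0.46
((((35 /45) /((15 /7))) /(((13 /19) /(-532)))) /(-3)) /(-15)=-495292 /78975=-6.27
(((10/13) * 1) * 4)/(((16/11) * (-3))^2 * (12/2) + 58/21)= 50820/1932593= 0.03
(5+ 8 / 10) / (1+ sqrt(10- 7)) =-29 / 10+ 29* sqrt(3) / 10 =2.12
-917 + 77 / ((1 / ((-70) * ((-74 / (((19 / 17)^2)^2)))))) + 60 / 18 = 99582348319 / 390963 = 254710.42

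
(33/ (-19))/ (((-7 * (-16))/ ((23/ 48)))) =-253/ 34048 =-0.01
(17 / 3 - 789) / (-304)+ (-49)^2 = 2403.58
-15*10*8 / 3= -400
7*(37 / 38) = 259 / 38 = 6.82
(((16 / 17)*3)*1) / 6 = 8 / 17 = 0.47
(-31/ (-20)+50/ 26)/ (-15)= -0.23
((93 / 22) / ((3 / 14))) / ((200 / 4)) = 217 / 550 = 0.39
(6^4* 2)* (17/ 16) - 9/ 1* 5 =2709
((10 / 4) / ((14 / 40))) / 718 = 25 / 2513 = 0.01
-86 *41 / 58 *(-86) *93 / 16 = 7050237 / 232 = 30388.95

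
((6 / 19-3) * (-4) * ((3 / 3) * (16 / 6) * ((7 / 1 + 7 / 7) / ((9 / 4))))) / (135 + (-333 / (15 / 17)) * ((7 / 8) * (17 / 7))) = -696320 / 4562109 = -0.15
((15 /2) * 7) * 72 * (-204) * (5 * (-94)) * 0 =0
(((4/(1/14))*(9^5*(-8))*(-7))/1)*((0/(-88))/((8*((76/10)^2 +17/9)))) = 0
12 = 12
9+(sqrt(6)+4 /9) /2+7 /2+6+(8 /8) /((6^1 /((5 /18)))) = sqrt(6) /2+2027 /108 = 19.99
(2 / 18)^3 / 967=1 / 704943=0.00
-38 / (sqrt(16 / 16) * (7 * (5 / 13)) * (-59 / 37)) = 18278 / 2065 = 8.85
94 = 94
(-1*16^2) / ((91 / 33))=-8448 / 91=-92.84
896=896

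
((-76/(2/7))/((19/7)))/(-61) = 98/61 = 1.61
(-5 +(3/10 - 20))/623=-247/6230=-0.04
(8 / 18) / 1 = 4 / 9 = 0.44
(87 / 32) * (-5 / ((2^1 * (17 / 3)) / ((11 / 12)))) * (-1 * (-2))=-4785 / 2176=-2.20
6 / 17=0.35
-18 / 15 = -6 / 5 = -1.20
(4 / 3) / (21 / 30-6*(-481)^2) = -40 / 41644959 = -0.00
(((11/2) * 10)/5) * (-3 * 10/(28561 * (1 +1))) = -165/28561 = -0.01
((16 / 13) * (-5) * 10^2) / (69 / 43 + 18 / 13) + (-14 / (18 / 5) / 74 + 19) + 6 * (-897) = -2065856701 / 370962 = -5568.92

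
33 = 33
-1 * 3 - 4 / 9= -31 / 9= -3.44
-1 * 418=-418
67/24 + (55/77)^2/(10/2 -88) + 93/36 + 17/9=2125241/292824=7.26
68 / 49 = 1.39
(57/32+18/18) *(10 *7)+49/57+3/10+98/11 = 10270573/50160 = 204.76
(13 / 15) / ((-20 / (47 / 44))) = -611 / 13200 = -0.05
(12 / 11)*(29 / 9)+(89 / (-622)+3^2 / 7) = 669239 / 143682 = 4.66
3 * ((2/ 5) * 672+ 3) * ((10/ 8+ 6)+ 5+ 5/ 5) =216081/ 20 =10804.05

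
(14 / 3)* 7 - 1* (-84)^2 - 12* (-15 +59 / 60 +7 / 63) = -102847 / 15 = -6856.47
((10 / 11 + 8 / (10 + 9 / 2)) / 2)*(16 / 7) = 3728 / 2233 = 1.67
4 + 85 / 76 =389 / 76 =5.12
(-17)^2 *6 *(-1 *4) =-6936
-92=-92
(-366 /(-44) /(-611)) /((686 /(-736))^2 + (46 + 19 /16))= -4130432 /14580019883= -0.00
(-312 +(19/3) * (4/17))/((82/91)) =-720538/2091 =-344.59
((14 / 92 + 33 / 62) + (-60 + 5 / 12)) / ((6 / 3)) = -503939 / 17112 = -29.45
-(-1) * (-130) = -130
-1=-1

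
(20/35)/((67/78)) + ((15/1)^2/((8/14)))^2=1163418117/7504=155039.73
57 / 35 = 1.63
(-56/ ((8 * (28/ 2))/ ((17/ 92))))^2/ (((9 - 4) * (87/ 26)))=3757/ 7363680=0.00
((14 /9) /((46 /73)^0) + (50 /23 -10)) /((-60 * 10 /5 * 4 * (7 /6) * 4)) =649 /231840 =0.00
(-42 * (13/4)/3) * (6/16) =-273/16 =-17.06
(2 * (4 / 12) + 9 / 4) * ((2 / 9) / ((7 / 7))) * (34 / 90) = 119 / 486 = 0.24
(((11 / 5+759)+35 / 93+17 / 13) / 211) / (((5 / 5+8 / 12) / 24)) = 110679216 / 2125825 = 52.06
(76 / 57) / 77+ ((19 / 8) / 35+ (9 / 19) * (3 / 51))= 337361 / 2984520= 0.11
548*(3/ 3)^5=548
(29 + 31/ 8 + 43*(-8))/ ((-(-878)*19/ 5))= -655/ 7024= -0.09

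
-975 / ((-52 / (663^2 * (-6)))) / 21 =-32967675 / 14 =-2354833.93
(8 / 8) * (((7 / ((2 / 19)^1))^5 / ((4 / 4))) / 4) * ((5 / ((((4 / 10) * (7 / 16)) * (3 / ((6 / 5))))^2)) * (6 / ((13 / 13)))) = 50958117420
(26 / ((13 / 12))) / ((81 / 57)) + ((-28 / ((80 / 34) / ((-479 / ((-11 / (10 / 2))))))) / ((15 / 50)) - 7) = -854036 / 99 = -8626.63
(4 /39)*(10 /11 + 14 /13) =1136 /5577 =0.20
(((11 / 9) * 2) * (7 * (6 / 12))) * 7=539 / 9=59.89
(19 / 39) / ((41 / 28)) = 532 / 1599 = 0.33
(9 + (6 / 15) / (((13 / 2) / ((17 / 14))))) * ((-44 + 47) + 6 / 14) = 99096 / 3185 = 31.11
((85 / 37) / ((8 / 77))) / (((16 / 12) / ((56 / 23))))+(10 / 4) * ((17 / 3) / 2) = 242335 / 5106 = 47.46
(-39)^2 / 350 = 1521 / 350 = 4.35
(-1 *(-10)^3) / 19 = 1000 / 19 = 52.63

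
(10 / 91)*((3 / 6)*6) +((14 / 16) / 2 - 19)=-26547 / 1456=-18.23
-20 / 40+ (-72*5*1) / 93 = -4.37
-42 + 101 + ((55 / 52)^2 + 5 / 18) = 1469809 / 24336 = 60.40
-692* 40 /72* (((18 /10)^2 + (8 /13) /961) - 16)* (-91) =-19303664548 /43245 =-446379.11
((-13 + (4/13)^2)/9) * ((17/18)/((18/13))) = -12359/12636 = -0.98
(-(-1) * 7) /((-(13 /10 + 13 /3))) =-210 /169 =-1.24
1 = 1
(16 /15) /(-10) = -8 /75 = -0.11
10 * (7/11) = 70/11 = 6.36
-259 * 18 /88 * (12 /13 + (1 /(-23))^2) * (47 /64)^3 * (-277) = 426423383671761 /79321628672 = 5375.88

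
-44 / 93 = -0.47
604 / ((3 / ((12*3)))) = 7248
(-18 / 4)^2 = 20.25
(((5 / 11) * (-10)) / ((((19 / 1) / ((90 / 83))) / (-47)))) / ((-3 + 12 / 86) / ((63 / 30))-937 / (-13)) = 827599500 / 4800036329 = 0.17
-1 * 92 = -92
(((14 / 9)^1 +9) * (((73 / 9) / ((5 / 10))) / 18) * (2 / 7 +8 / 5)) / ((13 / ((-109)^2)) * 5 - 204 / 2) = -362536834 / 2061266697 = -0.18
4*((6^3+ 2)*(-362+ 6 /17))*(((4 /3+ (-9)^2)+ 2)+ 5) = -1436763008 /51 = -28171823.69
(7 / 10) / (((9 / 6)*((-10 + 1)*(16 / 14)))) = -49 / 1080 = -0.05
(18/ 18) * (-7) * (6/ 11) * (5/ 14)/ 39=-5/ 143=-0.03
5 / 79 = 0.06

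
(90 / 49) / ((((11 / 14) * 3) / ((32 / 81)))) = 0.31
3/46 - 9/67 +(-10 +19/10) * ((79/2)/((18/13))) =-14247723/61640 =-231.14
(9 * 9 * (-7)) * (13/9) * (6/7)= -702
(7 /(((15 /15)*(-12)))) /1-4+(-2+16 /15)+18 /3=29 /60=0.48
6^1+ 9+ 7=22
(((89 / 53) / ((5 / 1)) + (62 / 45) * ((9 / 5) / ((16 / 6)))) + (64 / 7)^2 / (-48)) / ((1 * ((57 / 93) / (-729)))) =2791556541 / 4934300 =565.75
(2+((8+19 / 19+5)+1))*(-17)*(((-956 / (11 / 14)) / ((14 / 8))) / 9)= 2210272 / 99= 22325.98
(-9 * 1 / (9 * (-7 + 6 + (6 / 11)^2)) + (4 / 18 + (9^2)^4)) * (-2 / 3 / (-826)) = 4704391832 / 135405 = 34743.12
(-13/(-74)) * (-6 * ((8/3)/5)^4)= -0.09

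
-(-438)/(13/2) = 876/13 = 67.38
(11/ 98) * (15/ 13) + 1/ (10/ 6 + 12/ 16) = 20073/ 36946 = 0.54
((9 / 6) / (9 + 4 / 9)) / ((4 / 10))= 27 / 68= 0.40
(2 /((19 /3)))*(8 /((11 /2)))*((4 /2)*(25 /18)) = 1.28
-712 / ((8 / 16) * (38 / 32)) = -22784 / 19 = -1199.16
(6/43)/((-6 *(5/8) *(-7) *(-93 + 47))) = -4/34615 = -0.00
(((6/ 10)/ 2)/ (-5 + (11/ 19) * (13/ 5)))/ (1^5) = -57/ 664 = -0.09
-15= -15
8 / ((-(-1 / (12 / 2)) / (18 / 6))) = 144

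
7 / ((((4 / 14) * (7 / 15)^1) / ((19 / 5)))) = 399 / 2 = 199.50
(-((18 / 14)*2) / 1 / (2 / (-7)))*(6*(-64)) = -3456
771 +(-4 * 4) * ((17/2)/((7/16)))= 3221/7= 460.14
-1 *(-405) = 405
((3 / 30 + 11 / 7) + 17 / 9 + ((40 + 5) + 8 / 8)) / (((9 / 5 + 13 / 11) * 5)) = 343453 / 103320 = 3.32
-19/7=-2.71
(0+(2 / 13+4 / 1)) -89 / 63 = 2245 / 819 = 2.74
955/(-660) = -191/132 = -1.45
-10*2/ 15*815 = -1086.67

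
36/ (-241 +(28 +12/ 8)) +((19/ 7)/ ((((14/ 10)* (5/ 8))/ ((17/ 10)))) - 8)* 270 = -1695776/ 2303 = -736.33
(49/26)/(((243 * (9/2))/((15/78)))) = 0.00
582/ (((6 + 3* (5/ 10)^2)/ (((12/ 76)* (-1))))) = -776/ 57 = -13.61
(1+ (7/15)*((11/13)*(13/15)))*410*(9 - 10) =-24764/45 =-550.31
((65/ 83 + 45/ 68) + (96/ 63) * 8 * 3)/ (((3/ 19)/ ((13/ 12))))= 370981403/ 1422288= 260.83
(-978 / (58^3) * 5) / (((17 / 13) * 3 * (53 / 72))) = -190710 / 21974489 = -0.01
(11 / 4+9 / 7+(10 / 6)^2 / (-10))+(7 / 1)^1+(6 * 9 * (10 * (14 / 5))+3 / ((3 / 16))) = 1538.76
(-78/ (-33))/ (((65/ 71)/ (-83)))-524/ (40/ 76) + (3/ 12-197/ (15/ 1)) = -807031/ 660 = -1222.77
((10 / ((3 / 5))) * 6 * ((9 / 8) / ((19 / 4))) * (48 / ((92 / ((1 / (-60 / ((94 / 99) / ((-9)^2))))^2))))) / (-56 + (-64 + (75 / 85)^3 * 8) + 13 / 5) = -108528170 / 25749241952198589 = -0.00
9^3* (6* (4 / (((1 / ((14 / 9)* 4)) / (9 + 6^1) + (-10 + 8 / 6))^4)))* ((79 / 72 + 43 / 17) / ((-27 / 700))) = -293.03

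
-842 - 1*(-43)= -799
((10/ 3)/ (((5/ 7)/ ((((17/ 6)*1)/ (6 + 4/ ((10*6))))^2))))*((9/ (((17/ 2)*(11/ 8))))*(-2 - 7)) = -91800/ 13013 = -7.05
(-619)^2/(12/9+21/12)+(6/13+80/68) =1016156366/8177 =124270.07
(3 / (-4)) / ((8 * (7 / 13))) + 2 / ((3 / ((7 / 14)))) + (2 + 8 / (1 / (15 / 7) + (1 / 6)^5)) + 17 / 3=101488157 / 4065376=24.96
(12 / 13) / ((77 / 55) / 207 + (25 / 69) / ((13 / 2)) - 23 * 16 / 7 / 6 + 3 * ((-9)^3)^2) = 43470 / 75080246201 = 0.00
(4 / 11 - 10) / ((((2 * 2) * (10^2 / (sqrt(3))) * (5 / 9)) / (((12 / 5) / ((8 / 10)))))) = -1431 * sqrt(3) / 11000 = -0.23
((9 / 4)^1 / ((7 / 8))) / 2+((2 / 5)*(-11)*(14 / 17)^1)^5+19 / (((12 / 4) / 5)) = -55136245749628 / 93178115625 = -591.73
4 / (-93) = -4 / 93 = -0.04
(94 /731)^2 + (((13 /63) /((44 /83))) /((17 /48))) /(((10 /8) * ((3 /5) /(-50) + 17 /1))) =35801585252 /524238599577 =0.07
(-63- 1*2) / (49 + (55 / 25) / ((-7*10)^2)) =-122500 / 92347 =-1.33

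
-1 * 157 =-157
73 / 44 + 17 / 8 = 333 / 88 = 3.78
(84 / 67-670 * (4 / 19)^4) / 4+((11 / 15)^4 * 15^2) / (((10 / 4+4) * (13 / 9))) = 255100462699 / 36890617075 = 6.92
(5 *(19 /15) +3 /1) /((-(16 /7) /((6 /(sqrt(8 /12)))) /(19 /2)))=-931 *sqrt(6) /8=-285.06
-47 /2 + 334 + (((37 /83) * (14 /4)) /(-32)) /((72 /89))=118732021 /382464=310.44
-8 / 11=-0.73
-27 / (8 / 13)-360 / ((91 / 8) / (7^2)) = -165843 / 104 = -1594.64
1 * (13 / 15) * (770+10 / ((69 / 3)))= 667.71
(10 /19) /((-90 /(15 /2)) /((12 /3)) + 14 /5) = -50 /19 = -2.63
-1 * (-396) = 396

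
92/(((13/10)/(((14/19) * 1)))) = 12880/247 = 52.15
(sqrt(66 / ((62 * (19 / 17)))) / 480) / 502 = sqrt(330429) / 141925440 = 0.00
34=34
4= 4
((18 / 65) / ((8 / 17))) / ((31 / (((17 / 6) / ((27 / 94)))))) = 13583 / 72540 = 0.19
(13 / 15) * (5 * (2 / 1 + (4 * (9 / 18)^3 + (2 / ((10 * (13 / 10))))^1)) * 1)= 23 / 2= 11.50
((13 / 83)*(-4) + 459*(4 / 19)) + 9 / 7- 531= -433.71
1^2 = 1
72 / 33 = 24 / 11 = 2.18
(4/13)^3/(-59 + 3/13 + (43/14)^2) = -12544/21244483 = -0.00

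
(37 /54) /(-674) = -37 /36396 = -0.00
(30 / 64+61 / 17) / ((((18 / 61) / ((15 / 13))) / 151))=101643385 / 42432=2395.44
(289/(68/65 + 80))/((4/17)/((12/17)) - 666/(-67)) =251719/725228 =0.35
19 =19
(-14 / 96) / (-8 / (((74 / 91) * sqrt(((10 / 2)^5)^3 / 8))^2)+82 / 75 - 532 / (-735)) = -2047149658203125 / 25508320267981344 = -0.08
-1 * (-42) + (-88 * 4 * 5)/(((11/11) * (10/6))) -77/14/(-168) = -340693/336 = -1013.97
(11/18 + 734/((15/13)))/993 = 57307/89370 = 0.64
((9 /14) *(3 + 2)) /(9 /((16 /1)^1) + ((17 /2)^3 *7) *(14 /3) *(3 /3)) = 216 /1348165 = 0.00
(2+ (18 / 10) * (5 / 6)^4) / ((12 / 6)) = 1.43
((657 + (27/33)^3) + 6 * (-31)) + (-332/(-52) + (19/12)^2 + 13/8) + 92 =1430356901/2491632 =574.06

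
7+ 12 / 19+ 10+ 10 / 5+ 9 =544 / 19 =28.63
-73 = -73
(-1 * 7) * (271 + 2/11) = -20881/11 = -1898.27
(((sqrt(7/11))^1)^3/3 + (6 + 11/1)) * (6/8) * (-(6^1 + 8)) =-357/2- 49 * sqrt(77)/242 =-180.28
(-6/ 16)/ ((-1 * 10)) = 3/ 80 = 0.04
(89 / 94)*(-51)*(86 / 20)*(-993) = 193810761 / 940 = 206181.66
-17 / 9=-1.89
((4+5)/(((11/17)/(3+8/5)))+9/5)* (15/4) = 5427/22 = 246.68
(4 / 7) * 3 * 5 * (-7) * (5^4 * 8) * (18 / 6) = -900000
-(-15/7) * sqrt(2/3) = 5 * sqrt(6)/7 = 1.75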